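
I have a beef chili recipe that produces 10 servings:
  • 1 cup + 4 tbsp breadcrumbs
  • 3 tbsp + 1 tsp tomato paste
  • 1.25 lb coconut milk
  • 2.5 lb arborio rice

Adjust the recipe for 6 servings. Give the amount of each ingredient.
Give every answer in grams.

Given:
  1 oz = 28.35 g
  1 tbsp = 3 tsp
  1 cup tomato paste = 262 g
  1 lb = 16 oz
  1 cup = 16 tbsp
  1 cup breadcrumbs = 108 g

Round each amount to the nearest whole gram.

Scaling factor: 6/10 = 3/5 = 0.6.
breadcrumbs: (1 cup + 4 tbsp = 1.25 cup) × 3/5 × 108 g/cup = 81 g
tomato paste: (3 tbsp + 1 tsp = 10/3 tbsp) × 3/5 ÷ 16 tbsp/cup × 262 g/cup ≈ 33 g
coconut milk: 1.25 lb × 3/5 × 16 oz/lb × 28.35 g/oz ≈ 340 g
arborio rice: 2.5 lb × 3/5 × 16 oz/lb × 28.35 g/oz ≈ 680 g

breadcrumbs: 81 g; tomato paste: 33 g; coconut milk: 340 g; arborio rice: 680 g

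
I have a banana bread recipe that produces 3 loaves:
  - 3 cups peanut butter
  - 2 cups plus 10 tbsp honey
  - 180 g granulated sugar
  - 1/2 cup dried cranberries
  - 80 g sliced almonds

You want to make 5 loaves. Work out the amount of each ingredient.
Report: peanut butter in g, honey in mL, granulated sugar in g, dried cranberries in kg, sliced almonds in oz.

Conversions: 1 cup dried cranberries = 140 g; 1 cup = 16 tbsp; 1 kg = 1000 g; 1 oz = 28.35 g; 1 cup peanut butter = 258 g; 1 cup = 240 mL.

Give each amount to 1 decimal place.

Scaling factor: 5/3.
peanut butter: 3 cup × 5/3 × 258 g/cup = 1290.0 g
honey: (2 cup + 10 tbsp = 2.625 cup) × 5/3 × 240 mL/cup = 1050.0 mL
granulated sugar: 180 g × 5/3 = 300.0 g
dried cranberries: 0.5 cup × 5/3 × 140 g/cup ÷ 1000 g/kg ≈ 0.1 kg
sliced almonds: 80 g × 5/3 ÷ 28.35 g/oz ≈ 4.7 oz

peanut butter: 1290.0 g; honey: 1050.0 mL; granulated sugar: 300.0 g; dried cranberries: 0.1 kg; sliced almonds: 4.7 oz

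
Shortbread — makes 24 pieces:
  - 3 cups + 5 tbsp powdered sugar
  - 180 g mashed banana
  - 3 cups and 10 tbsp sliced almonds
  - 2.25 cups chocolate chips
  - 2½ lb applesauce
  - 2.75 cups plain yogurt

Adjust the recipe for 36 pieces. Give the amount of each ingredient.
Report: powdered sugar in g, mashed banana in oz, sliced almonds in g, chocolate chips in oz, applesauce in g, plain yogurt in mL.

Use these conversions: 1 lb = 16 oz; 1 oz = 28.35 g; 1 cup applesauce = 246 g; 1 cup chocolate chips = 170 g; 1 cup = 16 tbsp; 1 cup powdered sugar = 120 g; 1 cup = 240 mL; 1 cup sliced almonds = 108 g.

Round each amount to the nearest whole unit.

powdered sugar: 596 g; mashed banana: 10 oz; sliced almonds: 587 g; chocolate chips: 20 oz; applesauce: 1701 g; plain yogurt: 990 mL

Scaling factor: 36/24 = 3/2 = 1.5.
powdered sugar: (3 cup + 5 tbsp = 3.3125 cup) × 3/2 × 120 g/cup ≈ 596 g
mashed banana: 180 g × 3/2 ÷ 28.35 g/oz ≈ 10 oz
sliced almonds: (3 cup + 10 tbsp = 3.625 cup) × 3/2 × 108 g/cup ≈ 587 g
chocolate chips: 2.25 cup × 3/2 × 170 g/cup ÷ 28.35 g/oz ≈ 20 oz
applesauce: 2.5 lb × 3/2 × 16 oz/lb × 28.35 g/oz = 1701 g
plain yogurt: 2.75 cup × 3/2 × 240 mL/cup = 990 mL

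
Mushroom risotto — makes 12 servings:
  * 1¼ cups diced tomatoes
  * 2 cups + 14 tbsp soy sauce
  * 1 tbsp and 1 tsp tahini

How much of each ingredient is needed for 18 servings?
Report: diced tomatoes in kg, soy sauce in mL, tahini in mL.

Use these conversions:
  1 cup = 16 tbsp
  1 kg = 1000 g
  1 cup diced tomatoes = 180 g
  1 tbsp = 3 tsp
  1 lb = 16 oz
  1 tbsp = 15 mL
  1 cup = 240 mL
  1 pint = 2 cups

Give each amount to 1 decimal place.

Scaling factor: 18/12 = 3/2 = 1.5.
diced tomatoes: 1.25 cup × 3/2 × 180 g/cup ÷ 1000 g/kg ≈ 0.3 kg
soy sauce: (2 cup + 14 tbsp = 2.875 cup) × 3/2 × 240 mL/cup = 1035.0 mL
tahini: (1 tbsp + 1 tsp = 4/3 tbsp) × 3/2 × 15 mL/tbsp = 30.0 mL

diced tomatoes: 0.3 kg; soy sauce: 1035.0 mL; tahini: 30.0 mL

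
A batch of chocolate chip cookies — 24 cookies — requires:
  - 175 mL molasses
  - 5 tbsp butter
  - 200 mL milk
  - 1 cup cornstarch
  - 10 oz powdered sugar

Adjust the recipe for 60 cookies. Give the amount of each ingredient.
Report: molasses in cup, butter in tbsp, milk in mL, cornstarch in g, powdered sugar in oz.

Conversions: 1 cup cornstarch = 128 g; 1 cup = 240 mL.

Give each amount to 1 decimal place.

molasses: 1.8 cup; butter: 12.5 tbsp; milk: 500.0 mL; cornstarch: 320.0 g; powdered sugar: 25.0 oz

Scaling factor: 60/24 = 5/2 = 2.5.
molasses: 175 mL × 5/2 ÷ 240 mL/cup ≈ 1.8 cup
butter: 5 tbsp × 5/2 = 12.5 tbsp
milk: 200 mL × 5/2 = 500.0 mL
cornstarch: 1 cup × 5/2 × 128 g/cup = 320.0 g
powdered sugar: 10 oz × 5/2 = 25.0 oz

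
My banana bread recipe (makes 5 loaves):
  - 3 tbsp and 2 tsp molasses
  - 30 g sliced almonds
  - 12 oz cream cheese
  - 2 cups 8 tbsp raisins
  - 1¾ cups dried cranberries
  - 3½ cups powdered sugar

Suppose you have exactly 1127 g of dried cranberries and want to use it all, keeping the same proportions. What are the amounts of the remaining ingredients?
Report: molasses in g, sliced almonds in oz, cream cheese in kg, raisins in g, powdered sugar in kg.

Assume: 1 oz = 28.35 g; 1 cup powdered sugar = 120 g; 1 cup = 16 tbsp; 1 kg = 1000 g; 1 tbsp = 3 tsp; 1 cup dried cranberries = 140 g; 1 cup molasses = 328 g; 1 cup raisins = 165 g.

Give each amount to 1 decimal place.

molasses: 345.8 g; sliced almonds: 4.9 oz; cream cheese: 1.6 kg; raisins: 1897.5 g; powdered sugar: 1.9 kg

The original recipe has 245 g of dried cranberries, so the scaling factor is 1127 ÷ 245 = 23/5 = 4.6.
molasses: (3 tbsp + 2 tsp = 11/3 tbsp) × 23/5 ÷ 16 tbsp/cup × 328 g/cup ≈ 345.8 g
sliced almonds: 30 g × 23/5 ÷ 28.35 g/oz ≈ 4.9 oz
cream cheese: 12 oz × 23/5 × 28.35 g/oz ÷ 1000 g/kg ≈ 1.6 kg
raisins: (2 cup + 8 tbsp = 2.5 cup) × 23/5 × 165 g/cup = 1897.5 g
powdered sugar: 3.5 cup × 23/5 × 120 g/cup ÷ 1000 g/kg ≈ 1.9 kg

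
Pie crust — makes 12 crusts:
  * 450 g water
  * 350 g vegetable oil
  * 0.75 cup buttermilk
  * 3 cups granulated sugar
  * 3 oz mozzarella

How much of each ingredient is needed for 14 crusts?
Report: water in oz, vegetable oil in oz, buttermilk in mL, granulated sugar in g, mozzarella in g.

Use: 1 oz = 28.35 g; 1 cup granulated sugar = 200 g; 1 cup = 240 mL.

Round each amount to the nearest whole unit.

Scaling factor: 14/12 = 7/6.
water: 450 g × 7/6 ÷ 28.35 g/oz ≈ 19 oz
vegetable oil: 350 g × 7/6 ÷ 28.35 g/oz ≈ 14 oz
buttermilk: 0.75 cup × 7/6 × 240 mL/cup = 210 mL
granulated sugar: 3 cup × 7/6 × 200 g/cup = 700 g
mozzarella: 3 oz × 7/6 × 28.35 g/oz ≈ 99 g

water: 19 oz; vegetable oil: 14 oz; buttermilk: 210 mL; granulated sugar: 700 g; mozzarella: 99 g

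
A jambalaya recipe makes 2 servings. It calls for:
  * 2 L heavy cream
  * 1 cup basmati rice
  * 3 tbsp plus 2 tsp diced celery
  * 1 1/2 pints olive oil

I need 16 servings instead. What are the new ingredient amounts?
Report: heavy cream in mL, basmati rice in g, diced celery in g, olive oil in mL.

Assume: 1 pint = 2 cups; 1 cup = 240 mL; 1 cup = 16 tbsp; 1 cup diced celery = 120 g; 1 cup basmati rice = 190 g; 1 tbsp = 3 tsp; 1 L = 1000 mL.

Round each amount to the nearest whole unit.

Scaling factor: 16/2 = 8.
heavy cream: 2 L × 8 × 1000 mL/L = 16000 mL
basmati rice: 1 cup × 8 × 190 g/cup = 1520 g
diced celery: (3 tbsp + 2 tsp = 11/3 tbsp) × 8 ÷ 16 tbsp/cup × 120 g/cup = 220 g
olive oil: 1.5 pint × 8 × 2 cup/pint × 240 mL/cup = 5760 mL

heavy cream: 16000 mL; basmati rice: 1520 g; diced celery: 220 g; olive oil: 5760 mL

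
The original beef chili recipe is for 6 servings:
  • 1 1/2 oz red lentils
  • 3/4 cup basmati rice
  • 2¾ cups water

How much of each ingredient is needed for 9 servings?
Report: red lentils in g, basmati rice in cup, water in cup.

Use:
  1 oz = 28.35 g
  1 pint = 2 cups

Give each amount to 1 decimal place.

Scaling factor: 9/6 = 3/2 = 1.5.
red lentils: 1.5 oz × 3/2 × 28.35 g/oz ≈ 63.8 g
basmati rice: 0.75 cup × 3/2 ≈ 1.1 cup
water: 2.75 cup × 3/2 ≈ 4.1 cup

red lentils: 63.8 g; basmati rice: 1.1 cup; water: 4.1 cup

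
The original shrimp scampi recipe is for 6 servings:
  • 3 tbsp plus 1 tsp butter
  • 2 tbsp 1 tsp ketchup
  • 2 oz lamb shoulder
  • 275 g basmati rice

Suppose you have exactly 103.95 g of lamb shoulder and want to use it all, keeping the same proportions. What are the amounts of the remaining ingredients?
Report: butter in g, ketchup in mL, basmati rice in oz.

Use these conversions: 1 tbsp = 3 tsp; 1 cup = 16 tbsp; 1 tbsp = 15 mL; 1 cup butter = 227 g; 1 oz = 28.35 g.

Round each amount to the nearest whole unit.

butter: 87 g; ketchup: 64 mL; basmati rice: 18 oz

The original recipe has 56.7 g of lamb shoulder, so the scaling factor is 103.95 ÷ 56.7 = 11/6.
butter: (3 tbsp + 1 tsp = 10/3 tbsp) × 11/6 ÷ 16 tbsp/cup × 227 g/cup ≈ 87 g
ketchup: (2 tbsp + 1 tsp = 7/3 tbsp) × 11/6 × 15 mL/tbsp ≈ 64 mL
basmati rice: 275 g × 11/6 ÷ 28.35 g/oz ≈ 18 oz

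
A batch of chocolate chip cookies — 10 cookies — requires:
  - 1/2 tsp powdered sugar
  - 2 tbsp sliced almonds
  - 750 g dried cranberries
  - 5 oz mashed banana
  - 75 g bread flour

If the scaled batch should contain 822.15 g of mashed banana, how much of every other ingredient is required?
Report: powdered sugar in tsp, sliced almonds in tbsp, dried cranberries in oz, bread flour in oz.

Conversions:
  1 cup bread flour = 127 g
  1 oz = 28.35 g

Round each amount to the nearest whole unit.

powdered sugar: 3 tsp; sliced almonds: 12 tbsp; dried cranberries: 153 oz; bread flour: 15 oz

The original recipe has 141.75 g of mashed banana, so the scaling factor is 822.15 ÷ 141.75 = 29/5 = 5.8.
powdered sugar: 0.5 tsp × 29/5 ≈ 3 tsp
sliced almonds: 2 tbsp × 29/5 ≈ 12 tbsp
dried cranberries: 750 g × 29/5 ÷ 28.35 g/oz ≈ 153 oz
bread flour: 75 g × 29/5 ÷ 28.35 g/oz ≈ 15 oz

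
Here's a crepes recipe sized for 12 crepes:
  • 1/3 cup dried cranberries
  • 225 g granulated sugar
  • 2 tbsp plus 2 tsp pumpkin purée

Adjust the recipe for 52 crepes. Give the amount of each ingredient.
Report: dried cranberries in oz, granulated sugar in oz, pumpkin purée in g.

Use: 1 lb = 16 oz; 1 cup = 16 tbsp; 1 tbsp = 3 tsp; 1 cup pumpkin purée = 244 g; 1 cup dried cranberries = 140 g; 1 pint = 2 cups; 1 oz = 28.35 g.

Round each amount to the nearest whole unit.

Scaling factor: 52/12 = 13/3.
dried cranberries: 1/3 cup × 13/3 × 140 g/cup ÷ 28.35 g/oz ≈ 7 oz
granulated sugar: 225 g × 13/3 ÷ 28.35 g/oz ≈ 34 oz
pumpkin purée: (2 tbsp + 2 tsp = 8/3 tbsp) × 13/3 ÷ 16 tbsp/cup × 244 g/cup ≈ 176 g

dried cranberries: 7 oz; granulated sugar: 34 oz; pumpkin purée: 176 g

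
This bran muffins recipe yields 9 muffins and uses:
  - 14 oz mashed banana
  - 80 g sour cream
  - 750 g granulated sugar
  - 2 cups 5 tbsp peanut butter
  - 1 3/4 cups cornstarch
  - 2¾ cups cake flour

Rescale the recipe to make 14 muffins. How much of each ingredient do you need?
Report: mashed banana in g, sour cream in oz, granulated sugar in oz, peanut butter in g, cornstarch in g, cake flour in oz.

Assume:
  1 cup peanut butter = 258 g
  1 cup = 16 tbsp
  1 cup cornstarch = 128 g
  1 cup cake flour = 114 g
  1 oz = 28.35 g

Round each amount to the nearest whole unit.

mashed banana: 617 g; sour cream: 4 oz; granulated sugar: 41 oz; peanut butter: 928 g; cornstarch: 348 g; cake flour: 17 oz

Scaling factor: 14/9.
mashed banana: 14 oz × 14/9 × 28.35 g/oz ≈ 617 g
sour cream: 80 g × 14/9 ÷ 28.35 g/oz ≈ 4 oz
granulated sugar: 750 g × 14/9 ÷ 28.35 g/oz ≈ 41 oz
peanut butter: (2 cup + 5 tbsp = 2.3125 cup) × 14/9 × 258 g/cup ≈ 928 g
cornstarch: 1.75 cup × 14/9 × 128 g/cup ≈ 348 g
cake flour: 2.75 cup × 14/9 × 114 g/cup ÷ 28.35 g/oz ≈ 17 oz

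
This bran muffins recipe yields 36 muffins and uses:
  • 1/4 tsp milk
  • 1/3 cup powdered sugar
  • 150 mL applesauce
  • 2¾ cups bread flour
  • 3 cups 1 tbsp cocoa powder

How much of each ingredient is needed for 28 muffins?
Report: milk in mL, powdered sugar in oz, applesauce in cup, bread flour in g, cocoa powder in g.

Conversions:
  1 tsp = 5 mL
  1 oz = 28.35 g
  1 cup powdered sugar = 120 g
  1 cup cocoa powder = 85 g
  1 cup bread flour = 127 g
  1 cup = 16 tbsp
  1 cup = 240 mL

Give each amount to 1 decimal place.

Scaling factor: 28/36 = 7/9.
milk: 0.25 tsp × 7/9 × 5 mL/tsp ≈ 1.0 mL
powdered sugar: 1/3 cup × 7/9 × 120 g/cup ÷ 28.35 g/oz ≈ 1.1 oz
applesauce: 150 mL × 7/9 ÷ 240 mL/cup ≈ 0.5 cup
bread flour: 2.75 cup × 7/9 × 127 g/cup ≈ 271.6 g
cocoa powder: (3 cup + 1 tbsp = 3.0625 cup) × 7/9 × 85 g/cup ≈ 202.5 g

milk: 1.0 mL; powdered sugar: 1.1 oz; applesauce: 0.5 cup; bread flour: 271.6 g; cocoa powder: 202.5 g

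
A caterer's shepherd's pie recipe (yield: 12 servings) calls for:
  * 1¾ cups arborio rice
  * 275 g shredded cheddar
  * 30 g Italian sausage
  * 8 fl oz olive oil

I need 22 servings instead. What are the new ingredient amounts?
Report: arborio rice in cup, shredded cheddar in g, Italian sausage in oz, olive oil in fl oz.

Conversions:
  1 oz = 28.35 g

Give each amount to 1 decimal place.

Scaling factor: 22/12 = 11/6.
arborio rice: 1.75 cup × 11/6 ≈ 3.2 cup
shredded cheddar: 275 g × 11/6 ≈ 504.2 g
Italian sausage: 30 g × 11/6 ÷ 28.35 g/oz ≈ 1.9 oz
olive oil: 8 fl oz × 11/6 ≈ 14.7 fl oz

arborio rice: 3.2 cup; shredded cheddar: 504.2 g; Italian sausage: 1.9 oz; olive oil: 14.7 fl oz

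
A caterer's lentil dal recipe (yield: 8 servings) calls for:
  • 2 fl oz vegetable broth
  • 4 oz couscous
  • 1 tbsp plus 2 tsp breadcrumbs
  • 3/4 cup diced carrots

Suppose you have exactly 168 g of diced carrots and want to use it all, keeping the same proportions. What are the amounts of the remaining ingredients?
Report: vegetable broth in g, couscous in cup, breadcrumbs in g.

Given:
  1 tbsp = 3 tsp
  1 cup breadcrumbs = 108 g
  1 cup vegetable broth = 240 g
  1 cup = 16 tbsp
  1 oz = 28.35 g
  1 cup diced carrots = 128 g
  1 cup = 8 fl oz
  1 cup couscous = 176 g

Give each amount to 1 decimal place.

The original recipe has 96 g of diced carrots, so the scaling factor is 168 ÷ 96 = 7/4 = 1.75.
vegetable broth: 2 fl oz × 7/4 ÷ 8 fl oz/cup × 240 g/cup = 105.0 g
couscous: 4 oz × 7/4 × 28.35 g/oz ÷ 176 g/cup ≈ 1.1 cup
breadcrumbs: (1 tbsp + 2 tsp = 5/3 tbsp) × 7/4 ÷ 16 tbsp/cup × 108 g/cup ≈ 19.7 g

vegetable broth: 105.0 g; couscous: 1.1 cup; breadcrumbs: 19.7 g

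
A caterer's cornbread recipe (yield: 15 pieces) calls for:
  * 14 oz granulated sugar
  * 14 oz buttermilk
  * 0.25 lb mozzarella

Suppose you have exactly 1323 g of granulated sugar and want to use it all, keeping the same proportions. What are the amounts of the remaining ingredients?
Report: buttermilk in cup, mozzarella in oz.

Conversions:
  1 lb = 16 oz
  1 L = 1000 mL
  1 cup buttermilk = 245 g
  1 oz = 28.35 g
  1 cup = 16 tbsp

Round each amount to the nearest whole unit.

buttermilk: 5 cup; mozzarella: 13 oz

The original recipe has 396.9 g of granulated sugar, so the scaling factor is 1323 ÷ 396.9 = 10/3.
buttermilk: 14 oz × 10/3 × 28.35 g/oz ÷ 245 g/cup ≈ 5 cup
mozzarella: 0.25 lb × 10/3 × 16 oz/lb ≈ 13 oz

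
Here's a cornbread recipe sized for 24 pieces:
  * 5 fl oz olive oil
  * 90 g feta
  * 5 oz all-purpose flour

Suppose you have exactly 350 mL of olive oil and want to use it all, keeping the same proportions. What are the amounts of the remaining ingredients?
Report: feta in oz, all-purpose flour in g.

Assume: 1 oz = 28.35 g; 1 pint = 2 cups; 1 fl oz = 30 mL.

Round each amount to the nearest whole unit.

The original recipe has 150 mL of olive oil, so the scaling factor is 350 ÷ 150 = 7/3.
feta: 90 g × 7/3 ÷ 28.35 g/oz ≈ 7 oz
all-purpose flour: 5 oz × 7/3 × 28.35 g/oz ≈ 331 g

feta: 7 oz; all-purpose flour: 331 g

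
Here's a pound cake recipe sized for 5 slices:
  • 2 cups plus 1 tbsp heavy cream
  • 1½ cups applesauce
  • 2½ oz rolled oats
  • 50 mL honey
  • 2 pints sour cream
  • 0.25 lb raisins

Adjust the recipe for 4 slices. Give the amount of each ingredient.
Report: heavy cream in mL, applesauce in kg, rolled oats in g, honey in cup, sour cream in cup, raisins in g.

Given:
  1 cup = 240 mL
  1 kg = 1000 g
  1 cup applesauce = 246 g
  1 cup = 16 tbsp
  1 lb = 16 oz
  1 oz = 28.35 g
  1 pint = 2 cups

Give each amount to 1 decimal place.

Scaling factor: 4/5 = 0.8.
heavy cream: (2 cup + 1 tbsp = 2.0625 cup) × 4/5 × 240 mL/cup = 396.0 mL
applesauce: 1.5 cup × 4/5 × 246 g/cup ÷ 1000 g/kg ≈ 0.3 kg
rolled oats: 2.5 oz × 4/5 × 28.35 g/oz = 56.7 g
honey: 50 mL × 4/5 ÷ 240 mL/cup ≈ 0.2 cup
sour cream: 2 pint × 4/5 × 2 cup/pint = 3.2 cup
raisins: 0.25 lb × 4/5 × 16 oz/lb × 28.35 g/oz ≈ 90.7 g

heavy cream: 396.0 mL; applesauce: 0.3 kg; rolled oats: 56.7 g; honey: 0.2 cup; sour cream: 3.2 cup; raisins: 90.7 g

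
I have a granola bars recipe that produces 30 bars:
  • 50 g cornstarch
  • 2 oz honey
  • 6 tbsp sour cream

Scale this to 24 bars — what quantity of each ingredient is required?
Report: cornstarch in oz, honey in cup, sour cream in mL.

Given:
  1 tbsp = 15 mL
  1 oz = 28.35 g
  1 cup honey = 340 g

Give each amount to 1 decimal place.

cornstarch: 1.4 oz; honey: 0.1 cup; sour cream: 72.0 mL

Scaling factor: 24/30 = 4/5 = 0.8.
cornstarch: 50 g × 4/5 ÷ 28.35 g/oz ≈ 1.4 oz
honey: 2 oz × 4/5 × 28.35 g/oz ÷ 340 g/cup ≈ 0.1 cup
sour cream: 6 tbsp × 4/5 × 15 mL/tbsp = 72.0 mL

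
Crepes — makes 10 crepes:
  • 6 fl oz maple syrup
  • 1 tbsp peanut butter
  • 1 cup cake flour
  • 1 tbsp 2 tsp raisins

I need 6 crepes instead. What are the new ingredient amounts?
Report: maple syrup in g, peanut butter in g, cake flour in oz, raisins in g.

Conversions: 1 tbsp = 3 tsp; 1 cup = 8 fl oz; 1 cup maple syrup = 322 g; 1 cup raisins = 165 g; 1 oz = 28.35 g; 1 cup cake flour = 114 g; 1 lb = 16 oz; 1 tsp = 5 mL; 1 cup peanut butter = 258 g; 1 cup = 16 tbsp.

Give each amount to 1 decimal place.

Scaling factor: 6/10 = 3/5 = 0.6.
maple syrup: 6 fl oz × 3/5 ÷ 8 fl oz/cup × 322 g/cup = 144.9 g
peanut butter: 1 tbsp × 3/5 ÷ 16 tbsp/cup × 258 g/cup ≈ 9.7 g
cake flour: 1 cup × 3/5 × 114 g/cup ÷ 28.35 g/oz ≈ 2.4 oz
raisins: (1 tbsp + 2 tsp = 5/3 tbsp) × 3/5 ÷ 16 tbsp/cup × 165 g/cup ≈ 10.3 g

maple syrup: 144.9 g; peanut butter: 9.7 g; cake flour: 2.4 oz; raisins: 10.3 g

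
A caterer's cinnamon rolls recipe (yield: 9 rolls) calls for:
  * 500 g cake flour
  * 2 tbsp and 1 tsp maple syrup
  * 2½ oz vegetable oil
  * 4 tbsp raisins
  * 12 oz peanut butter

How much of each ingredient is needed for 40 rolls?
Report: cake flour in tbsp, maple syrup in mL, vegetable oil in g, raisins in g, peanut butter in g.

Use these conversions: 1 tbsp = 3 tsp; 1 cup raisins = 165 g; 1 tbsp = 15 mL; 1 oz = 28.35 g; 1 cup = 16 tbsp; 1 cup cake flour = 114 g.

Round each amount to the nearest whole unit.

cake flour: 312 tbsp; maple syrup: 156 mL; vegetable oil: 315 g; raisins: 183 g; peanut butter: 1512 g

Scaling factor: 40/9.
cake flour: 500 g × 40/9 ÷ 114 g/cup × 16 tbsp/cup ≈ 312 tbsp
maple syrup: (2 tbsp + 1 tsp = 7/3 tbsp) × 40/9 × 15 mL/tbsp ≈ 156 mL
vegetable oil: 2.5 oz × 40/9 × 28.35 g/oz = 315 g
raisins: 4 tbsp × 40/9 ÷ 16 tbsp/cup × 165 g/cup ≈ 183 g
peanut butter: 12 oz × 40/9 × 28.35 g/oz = 1512 g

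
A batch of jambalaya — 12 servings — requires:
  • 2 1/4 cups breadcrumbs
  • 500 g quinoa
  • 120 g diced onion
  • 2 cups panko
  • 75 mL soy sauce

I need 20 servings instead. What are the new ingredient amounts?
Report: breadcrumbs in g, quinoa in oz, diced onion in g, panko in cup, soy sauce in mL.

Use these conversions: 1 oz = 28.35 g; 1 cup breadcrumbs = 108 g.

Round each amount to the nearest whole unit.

Scaling factor: 20/12 = 5/3.
breadcrumbs: 2.25 cup × 5/3 × 108 g/cup = 405 g
quinoa: 500 g × 5/3 ÷ 28.35 g/oz ≈ 29 oz
diced onion: 120 g × 5/3 = 200 g
panko: 2 cup × 5/3 ≈ 3 cup
soy sauce: 75 mL × 5/3 = 125 mL

breadcrumbs: 405 g; quinoa: 29 oz; diced onion: 200 g; panko: 3 cup; soy sauce: 125 mL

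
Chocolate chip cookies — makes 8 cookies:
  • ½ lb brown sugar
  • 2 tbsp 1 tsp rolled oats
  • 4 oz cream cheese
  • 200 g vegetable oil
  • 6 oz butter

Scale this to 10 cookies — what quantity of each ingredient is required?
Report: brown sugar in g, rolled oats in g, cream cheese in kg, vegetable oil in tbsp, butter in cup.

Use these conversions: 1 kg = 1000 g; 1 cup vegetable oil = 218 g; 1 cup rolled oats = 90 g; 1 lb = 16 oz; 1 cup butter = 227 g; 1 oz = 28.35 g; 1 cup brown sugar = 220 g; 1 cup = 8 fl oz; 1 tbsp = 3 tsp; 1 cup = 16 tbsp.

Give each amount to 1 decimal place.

Scaling factor: 10/8 = 5/4 = 1.25.
brown sugar: 0.5 lb × 5/4 × 16 oz/lb × 28.35 g/oz = 283.5 g
rolled oats: (2 tbsp + 1 tsp = 7/3 tbsp) × 5/4 ÷ 16 tbsp/cup × 90 g/cup ≈ 16.4 g
cream cheese: 4 oz × 5/4 × 28.35 g/oz ÷ 1000 g/kg ≈ 0.1 kg
vegetable oil: 200 g × 5/4 ÷ 218 g/cup × 16 tbsp/cup ≈ 18.3 tbsp
butter: 6 oz × 5/4 × 28.35 g/oz ÷ 227 g/cup ≈ 0.9 cup

brown sugar: 283.5 g; rolled oats: 16.4 g; cream cheese: 0.1 kg; vegetable oil: 18.3 tbsp; butter: 0.9 cup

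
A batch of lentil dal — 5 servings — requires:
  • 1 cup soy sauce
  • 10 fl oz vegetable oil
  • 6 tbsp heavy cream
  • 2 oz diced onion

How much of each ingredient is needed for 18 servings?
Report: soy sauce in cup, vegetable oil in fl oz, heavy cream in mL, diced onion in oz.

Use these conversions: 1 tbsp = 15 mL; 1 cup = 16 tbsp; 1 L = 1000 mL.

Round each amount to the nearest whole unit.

soy sauce: 4 cup; vegetable oil: 36 fl oz; heavy cream: 324 mL; diced onion: 7 oz

Scaling factor: 18/5 = 3.6.
soy sauce: 1 cup × 18/5 ≈ 4 cup
vegetable oil: 10 fl oz × 18/5 = 36 fl oz
heavy cream: 6 tbsp × 18/5 × 15 mL/tbsp = 324 mL
diced onion: 2 oz × 18/5 ≈ 7 oz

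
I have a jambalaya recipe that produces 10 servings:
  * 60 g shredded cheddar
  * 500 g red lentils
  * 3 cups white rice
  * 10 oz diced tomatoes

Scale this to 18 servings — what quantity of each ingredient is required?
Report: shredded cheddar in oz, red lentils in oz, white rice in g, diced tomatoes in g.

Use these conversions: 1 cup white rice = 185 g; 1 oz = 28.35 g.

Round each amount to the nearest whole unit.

Scaling factor: 18/10 = 9/5 = 1.8.
shredded cheddar: 60 g × 9/5 ÷ 28.35 g/oz ≈ 4 oz
red lentils: 500 g × 9/5 ÷ 28.35 g/oz ≈ 32 oz
white rice: 3 cup × 9/5 × 185 g/cup = 999 g
diced tomatoes: 10 oz × 9/5 × 28.35 g/oz ≈ 510 g

shredded cheddar: 4 oz; red lentils: 32 oz; white rice: 999 g; diced tomatoes: 510 g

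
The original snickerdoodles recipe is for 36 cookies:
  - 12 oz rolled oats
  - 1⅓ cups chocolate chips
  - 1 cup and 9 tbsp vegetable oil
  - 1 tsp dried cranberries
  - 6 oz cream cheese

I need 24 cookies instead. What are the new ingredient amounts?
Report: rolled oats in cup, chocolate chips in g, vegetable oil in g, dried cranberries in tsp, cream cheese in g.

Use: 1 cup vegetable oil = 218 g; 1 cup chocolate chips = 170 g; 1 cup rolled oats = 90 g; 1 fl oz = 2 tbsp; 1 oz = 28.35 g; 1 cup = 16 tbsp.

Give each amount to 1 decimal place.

Scaling factor: 24/36 = 2/3.
rolled oats: 12 oz × 2/3 × 28.35 g/oz ÷ 90 g/cup ≈ 2.5 cup
chocolate chips: 4/3 cup × 2/3 × 170 g/cup ≈ 151.1 g
vegetable oil: (1 cup + 9 tbsp = 1.5625 cup) × 2/3 × 218 g/cup ≈ 227.1 g
dried cranberries: 1 tsp × 2/3 ≈ 0.7 tsp
cream cheese: 6 oz × 2/3 × 28.35 g/oz = 113.4 g

rolled oats: 2.5 cup; chocolate chips: 151.1 g; vegetable oil: 227.1 g; dried cranberries: 0.7 tsp; cream cheese: 113.4 g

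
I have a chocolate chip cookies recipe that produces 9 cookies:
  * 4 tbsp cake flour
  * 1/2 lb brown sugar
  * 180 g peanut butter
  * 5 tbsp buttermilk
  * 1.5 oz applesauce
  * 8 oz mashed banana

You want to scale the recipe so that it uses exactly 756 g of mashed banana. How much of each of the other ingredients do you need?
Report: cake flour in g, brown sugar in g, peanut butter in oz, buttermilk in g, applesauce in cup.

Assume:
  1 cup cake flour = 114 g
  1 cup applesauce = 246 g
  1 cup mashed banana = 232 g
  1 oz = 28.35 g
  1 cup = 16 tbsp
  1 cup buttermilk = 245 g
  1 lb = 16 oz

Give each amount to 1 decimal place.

cake flour: 95.0 g; brown sugar: 756.0 g; peanut butter: 21.2 oz; buttermilk: 255.2 g; applesauce: 0.6 cup

The original recipe has 226.8 g of mashed banana, so the scaling factor is 756 ÷ 226.8 = 10/3.
cake flour: 4 tbsp × 10/3 ÷ 16 tbsp/cup × 114 g/cup = 95.0 g
brown sugar: 0.5 lb × 10/3 × 16 oz/lb × 28.35 g/oz = 756.0 g
peanut butter: 180 g × 10/3 ÷ 28.35 g/oz ≈ 21.2 oz
buttermilk: 5 tbsp × 10/3 ÷ 16 tbsp/cup × 245 g/cup ≈ 255.2 g
applesauce: 1.5 oz × 10/3 × 28.35 g/oz ÷ 246 g/cup ≈ 0.6 cup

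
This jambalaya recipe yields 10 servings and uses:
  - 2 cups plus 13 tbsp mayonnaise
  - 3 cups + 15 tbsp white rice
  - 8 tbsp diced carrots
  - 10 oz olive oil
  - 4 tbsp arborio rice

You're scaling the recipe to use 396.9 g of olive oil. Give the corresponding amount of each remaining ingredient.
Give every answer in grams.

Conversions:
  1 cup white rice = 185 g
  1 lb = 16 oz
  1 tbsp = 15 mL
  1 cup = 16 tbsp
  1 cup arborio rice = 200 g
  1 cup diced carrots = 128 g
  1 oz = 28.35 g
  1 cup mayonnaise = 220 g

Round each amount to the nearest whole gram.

The original recipe has 283.5 g of olive oil, so the scaling factor is 396.9 ÷ 283.5 = 7/5 = 1.4.
mayonnaise: (2 cup + 13 tbsp = 2.8125 cup) × 7/5 × 220 g/cup ≈ 866 g
white rice: (3 cup + 15 tbsp = 3.9375 cup) × 7/5 × 185 g/cup ≈ 1020 g
diced carrots: 8 tbsp × 7/5 ÷ 16 tbsp/cup × 128 g/cup ≈ 90 g
arborio rice: 4 tbsp × 7/5 ÷ 16 tbsp/cup × 200 g/cup = 70 g

mayonnaise: 866 g; white rice: 1020 g; diced carrots: 90 g; arborio rice: 70 g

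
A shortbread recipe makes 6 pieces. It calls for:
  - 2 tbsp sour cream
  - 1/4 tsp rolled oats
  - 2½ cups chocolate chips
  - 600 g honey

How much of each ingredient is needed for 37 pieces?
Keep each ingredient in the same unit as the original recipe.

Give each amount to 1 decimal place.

Scaling factor: 37/6.
sour cream: 2 tbsp × 37/6 ≈ 12.3 tbsp
rolled oats: 0.25 tsp × 37/6 ≈ 1.5 tsp
chocolate chips: 2.5 cup × 37/6 ≈ 15.4 cup
honey: 600 g × 37/6 = 3700.0 g

sour cream: 12.3 tbsp; rolled oats: 1.5 tsp; chocolate chips: 15.4 cup; honey: 3700.0 g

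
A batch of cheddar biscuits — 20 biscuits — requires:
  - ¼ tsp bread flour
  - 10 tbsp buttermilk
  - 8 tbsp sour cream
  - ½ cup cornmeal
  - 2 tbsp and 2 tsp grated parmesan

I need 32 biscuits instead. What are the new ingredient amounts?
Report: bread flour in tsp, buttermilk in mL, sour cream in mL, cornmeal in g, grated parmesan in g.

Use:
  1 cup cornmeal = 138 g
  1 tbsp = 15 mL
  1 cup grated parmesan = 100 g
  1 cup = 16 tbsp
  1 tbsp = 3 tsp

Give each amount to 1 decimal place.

Scaling factor: 32/20 = 8/5 = 1.6.
bread flour: 0.25 tsp × 8/5 = 0.4 tsp
buttermilk: 10 tbsp × 8/5 × 15 mL/tbsp = 240.0 mL
sour cream: 8 tbsp × 8/5 × 15 mL/tbsp = 192.0 mL
cornmeal: 0.5 cup × 8/5 × 138 g/cup = 110.4 g
grated parmesan: (2 tbsp + 2 tsp = 8/3 tbsp) × 8/5 ÷ 16 tbsp/cup × 100 g/cup ≈ 26.7 g

bread flour: 0.4 tsp; buttermilk: 240.0 mL; sour cream: 192.0 mL; cornmeal: 110.4 g; grated parmesan: 26.7 g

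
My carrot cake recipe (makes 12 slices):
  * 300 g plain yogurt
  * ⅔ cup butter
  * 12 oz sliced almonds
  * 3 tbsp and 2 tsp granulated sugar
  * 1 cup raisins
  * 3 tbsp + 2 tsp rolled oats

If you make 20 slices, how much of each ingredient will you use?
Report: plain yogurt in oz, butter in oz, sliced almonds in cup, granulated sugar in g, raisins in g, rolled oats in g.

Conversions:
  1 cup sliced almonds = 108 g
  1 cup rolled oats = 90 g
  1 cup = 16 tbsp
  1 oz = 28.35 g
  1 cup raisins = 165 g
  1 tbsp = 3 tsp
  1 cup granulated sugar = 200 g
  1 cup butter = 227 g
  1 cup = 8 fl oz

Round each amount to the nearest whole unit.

Scaling factor: 20/12 = 5/3.
plain yogurt: 300 g × 5/3 ÷ 28.35 g/oz ≈ 18 oz
butter: 2/3 cup × 5/3 × 227 g/cup ÷ 28.35 g/oz ≈ 9 oz
sliced almonds: 12 oz × 5/3 × 28.35 g/oz ÷ 108 g/cup ≈ 5 cup
granulated sugar: (3 tbsp + 2 tsp = 11/3 tbsp) × 5/3 ÷ 16 tbsp/cup × 200 g/cup ≈ 76 g
raisins: 1 cup × 5/3 × 165 g/cup = 275 g
rolled oats: (3 tbsp + 2 tsp = 11/3 tbsp) × 5/3 ÷ 16 tbsp/cup × 90 g/cup ≈ 34 g

plain yogurt: 18 oz; butter: 9 oz; sliced almonds: 5 cup; granulated sugar: 76 g; raisins: 275 g; rolled oats: 34 g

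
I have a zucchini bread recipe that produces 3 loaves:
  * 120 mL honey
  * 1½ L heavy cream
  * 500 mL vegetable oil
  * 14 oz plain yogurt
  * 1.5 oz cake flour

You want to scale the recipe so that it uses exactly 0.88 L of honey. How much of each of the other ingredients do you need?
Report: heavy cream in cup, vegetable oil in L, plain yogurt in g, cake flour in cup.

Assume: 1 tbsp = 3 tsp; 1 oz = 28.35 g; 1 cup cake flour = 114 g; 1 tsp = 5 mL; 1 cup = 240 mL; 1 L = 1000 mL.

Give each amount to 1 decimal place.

The original recipe has 0.12 L of honey, so the scaling factor is 0.88 ÷ 0.12 = 22/3.
heavy cream: 1.5 L × 22/3 × 1000 mL/L ÷ 240 mL/cup ≈ 45.8 cup
vegetable oil: 500 mL × 22/3 ÷ 1000 mL/L ≈ 3.7 L
plain yogurt: 14 oz × 22/3 × 28.35 g/oz = 2910.6 g
cake flour: 1.5 oz × 22/3 × 28.35 g/oz ÷ 114 g/cup ≈ 2.7 cup

heavy cream: 45.8 cup; vegetable oil: 3.7 L; plain yogurt: 2910.6 g; cake flour: 2.7 cup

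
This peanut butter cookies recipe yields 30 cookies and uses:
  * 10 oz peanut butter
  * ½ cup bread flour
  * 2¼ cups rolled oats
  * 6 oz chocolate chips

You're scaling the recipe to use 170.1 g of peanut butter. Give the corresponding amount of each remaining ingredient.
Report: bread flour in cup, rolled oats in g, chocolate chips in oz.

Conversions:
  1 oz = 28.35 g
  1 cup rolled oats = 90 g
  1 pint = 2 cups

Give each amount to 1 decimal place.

The original recipe has 283.5 g of peanut butter, so the scaling factor is 170.1 ÷ 283.5 = 3/5 = 0.6.
bread flour: 0.5 cup × 3/5 = 0.3 cup
rolled oats: 2.25 cup × 3/5 × 90 g/cup = 121.5 g
chocolate chips: 6 oz × 3/5 = 3.6 oz

bread flour: 0.3 cup; rolled oats: 121.5 g; chocolate chips: 3.6 oz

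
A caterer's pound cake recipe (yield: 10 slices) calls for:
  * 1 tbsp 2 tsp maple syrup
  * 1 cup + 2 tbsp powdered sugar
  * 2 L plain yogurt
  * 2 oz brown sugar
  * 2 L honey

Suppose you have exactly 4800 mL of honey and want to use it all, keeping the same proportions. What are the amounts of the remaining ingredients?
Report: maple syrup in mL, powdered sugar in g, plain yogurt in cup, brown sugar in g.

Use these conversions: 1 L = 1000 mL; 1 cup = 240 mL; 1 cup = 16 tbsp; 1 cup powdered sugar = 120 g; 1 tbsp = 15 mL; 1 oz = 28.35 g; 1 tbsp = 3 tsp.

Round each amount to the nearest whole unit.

maple syrup: 60 mL; powdered sugar: 324 g; plain yogurt: 20 cup; brown sugar: 136 g

The original recipe has 2000 mL of honey, so the scaling factor is 4800 ÷ 2000 = 12/5 = 2.4.
maple syrup: (1 tbsp + 2 tsp = 5/3 tbsp) × 12/5 × 15 mL/tbsp = 60 mL
powdered sugar: (1 cup + 2 tbsp = 1.125 cup) × 12/5 × 120 g/cup = 324 g
plain yogurt: 2 L × 12/5 × 1000 mL/L ÷ 240 mL/cup = 20 cup
brown sugar: 2 oz × 12/5 × 28.35 g/oz ≈ 136 g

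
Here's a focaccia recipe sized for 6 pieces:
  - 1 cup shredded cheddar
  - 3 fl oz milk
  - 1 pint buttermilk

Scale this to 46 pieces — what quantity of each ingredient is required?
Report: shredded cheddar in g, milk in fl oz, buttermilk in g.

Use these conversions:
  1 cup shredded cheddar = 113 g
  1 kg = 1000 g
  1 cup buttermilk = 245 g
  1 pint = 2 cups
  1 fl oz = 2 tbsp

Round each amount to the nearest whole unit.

Scaling factor: 46/6 = 23/3.
shredded cheddar: 1 cup × 23/3 × 113 g/cup ≈ 866 g
milk: 3 fl oz × 23/3 = 23 fl oz
buttermilk: 1 pint × 23/3 × 2 cup/pint × 245 g/cup ≈ 3757 g

shredded cheddar: 866 g; milk: 23 fl oz; buttermilk: 3757 g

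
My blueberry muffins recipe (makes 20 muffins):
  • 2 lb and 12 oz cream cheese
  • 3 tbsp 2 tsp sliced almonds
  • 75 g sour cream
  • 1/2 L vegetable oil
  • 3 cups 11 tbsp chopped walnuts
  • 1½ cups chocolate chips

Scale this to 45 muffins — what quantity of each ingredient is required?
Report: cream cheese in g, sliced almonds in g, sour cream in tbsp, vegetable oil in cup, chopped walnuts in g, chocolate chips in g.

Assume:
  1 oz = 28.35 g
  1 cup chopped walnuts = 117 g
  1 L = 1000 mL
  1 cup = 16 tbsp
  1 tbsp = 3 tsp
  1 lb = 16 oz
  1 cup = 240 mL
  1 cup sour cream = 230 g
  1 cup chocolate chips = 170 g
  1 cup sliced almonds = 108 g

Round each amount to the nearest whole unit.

cream cheese: 2807 g; sliced almonds: 56 g; sour cream: 12 tbsp; vegetable oil: 5 cup; chopped walnuts: 971 g; chocolate chips: 574 g

Scaling factor: 45/20 = 9/4 = 2.25.
cream cheese: (2 lb + 12 oz = 2.75 lb) × 9/4 × 16 oz/lb × 28.35 g/oz ≈ 2807 g
sliced almonds: (3 tbsp + 2 tsp = 11/3 tbsp) × 9/4 ÷ 16 tbsp/cup × 108 g/cup ≈ 56 g
sour cream: 75 g × 9/4 ÷ 230 g/cup × 16 tbsp/cup ≈ 12 tbsp
vegetable oil: 0.5 L × 9/4 × 1000 mL/L ÷ 240 mL/cup ≈ 5 cup
chopped walnuts: (3 cup + 11 tbsp = 3.6875 cup) × 9/4 × 117 g/cup ≈ 971 g
chocolate chips: 1.5 cup × 9/4 × 170 g/cup ≈ 574 g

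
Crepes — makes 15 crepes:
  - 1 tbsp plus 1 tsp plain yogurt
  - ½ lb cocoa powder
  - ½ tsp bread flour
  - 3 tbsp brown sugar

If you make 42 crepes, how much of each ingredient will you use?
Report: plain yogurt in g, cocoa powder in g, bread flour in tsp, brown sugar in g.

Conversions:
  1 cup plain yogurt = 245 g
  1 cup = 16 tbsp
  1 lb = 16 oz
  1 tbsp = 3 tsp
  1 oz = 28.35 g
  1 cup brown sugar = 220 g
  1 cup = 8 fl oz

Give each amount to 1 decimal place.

Scaling factor: 42/15 = 14/5 = 2.8.
plain yogurt: (1 tbsp + 1 tsp = 4/3 tbsp) × 14/5 ÷ 16 tbsp/cup × 245 g/cup ≈ 57.2 g
cocoa powder: 0.5 lb × 14/5 × 16 oz/lb × 28.35 g/oz ≈ 635.0 g
bread flour: 0.5 tsp × 14/5 = 1.4 tsp
brown sugar: 3 tbsp × 14/5 ÷ 16 tbsp/cup × 220 g/cup = 115.5 g

plain yogurt: 57.2 g; cocoa powder: 635.0 g; bread flour: 1.4 tsp; brown sugar: 115.5 g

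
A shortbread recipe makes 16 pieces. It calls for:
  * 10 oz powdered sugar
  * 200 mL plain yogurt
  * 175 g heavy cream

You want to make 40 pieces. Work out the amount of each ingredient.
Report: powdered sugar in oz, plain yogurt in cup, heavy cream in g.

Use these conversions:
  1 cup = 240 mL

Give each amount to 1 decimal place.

powdered sugar: 25.0 oz; plain yogurt: 2.1 cup; heavy cream: 437.5 g

Scaling factor: 40/16 = 5/2 = 2.5.
powdered sugar: 10 oz × 5/2 = 25.0 oz
plain yogurt: 200 mL × 5/2 ÷ 240 mL/cup ≈ 2.1 cup
heavy cream: 175 g × 5/2 = 437.5 g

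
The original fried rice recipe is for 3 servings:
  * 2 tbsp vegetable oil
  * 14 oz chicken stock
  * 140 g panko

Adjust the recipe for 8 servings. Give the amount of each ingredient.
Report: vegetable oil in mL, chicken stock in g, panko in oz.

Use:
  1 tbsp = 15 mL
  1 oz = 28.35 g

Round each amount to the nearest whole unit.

vegetable oil: 80 mL; chicken stock: 1058 g; panko: 13 oz

Scaling factor: 8/3.
vegetable oil: 2 tbsp × 8/3 × 15 mL/tbsp = 80 mL
chicken stock: 14 oz × 8/3 × 28.35 g/oz ≈ 1058 g
panko: 140 g × 8/3 ÷ 28.35 g/oz ≈ 13 oz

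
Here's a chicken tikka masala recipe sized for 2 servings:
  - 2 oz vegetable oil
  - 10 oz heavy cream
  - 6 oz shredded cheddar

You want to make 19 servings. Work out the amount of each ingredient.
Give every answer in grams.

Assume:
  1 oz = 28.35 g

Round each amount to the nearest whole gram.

Scaling factor: 19/2 = 9.5.
vegetable oil: 2 oz × 19/2 × 28.35 g/oz ≈ 539 g
heavy cream: 10 oz × 19/2 × 28.35 g/oz ≈ 2693 g
shredded cheddar: 6 oz × 19/2 × 28.35 g/oz ≈ 1616 g

vegetable oil: 539 g; heavy cream: 2693 g; shredded cheddar: 1616 g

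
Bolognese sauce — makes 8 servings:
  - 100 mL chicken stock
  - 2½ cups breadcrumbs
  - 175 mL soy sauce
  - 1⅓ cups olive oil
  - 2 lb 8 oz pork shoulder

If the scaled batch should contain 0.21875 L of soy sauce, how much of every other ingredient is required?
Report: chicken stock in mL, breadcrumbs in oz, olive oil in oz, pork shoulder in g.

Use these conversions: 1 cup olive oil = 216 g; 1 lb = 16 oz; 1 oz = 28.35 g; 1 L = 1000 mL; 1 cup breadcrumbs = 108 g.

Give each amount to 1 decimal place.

chicken stock: 125.0 mL; breadcrumbs: 11.9 oz; olive oil: 12.7 oz; pork shoulder: 1417.5 g

The original recipe has 0.175 L of soy sauce, so the scaling factor is 0.21875 ÷ 0.175 = 5/4 = 1.25.
chicken stock: 100 mL × 5/4 = 125.0 mL
breadcrumbs: 2.5 cup × 5/4 × 108 g/cup ÷ 28.35 g/oz ≈ 11.9 oz
olive oil: 4/3 cup × 5/4 × 216 g/cup ÷ 28.35 g/oz ≈ 12.7 oz
pork shoulder: (2 lb + 8 oz = 2.5 lb) × 5/4 × 16 oz/lb × 28.35 g/oz = 1417.5 g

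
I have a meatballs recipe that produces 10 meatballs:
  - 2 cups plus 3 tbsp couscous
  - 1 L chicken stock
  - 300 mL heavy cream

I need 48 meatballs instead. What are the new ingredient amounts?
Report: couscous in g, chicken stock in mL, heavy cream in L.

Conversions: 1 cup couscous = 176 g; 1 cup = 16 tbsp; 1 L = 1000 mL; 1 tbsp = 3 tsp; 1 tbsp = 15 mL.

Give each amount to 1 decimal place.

Scaling factor: 48/10 = 24/5 = 4.8.
couscous: (2 cup + 3 tbsp = 2.1875 cup) × 24/5 × 176 g/cup = 1848.0 g
chicken stock: 1 L × 24/5 × 1000 mL/L = 4800.0 mL
heavy cream: 300 mL × 24/5 ÷ 1000 mL/L ≈ 1.4 L

couscous: 1848.0 g; chicken stock: 4800.0 mL; heavy cream: 1.4 L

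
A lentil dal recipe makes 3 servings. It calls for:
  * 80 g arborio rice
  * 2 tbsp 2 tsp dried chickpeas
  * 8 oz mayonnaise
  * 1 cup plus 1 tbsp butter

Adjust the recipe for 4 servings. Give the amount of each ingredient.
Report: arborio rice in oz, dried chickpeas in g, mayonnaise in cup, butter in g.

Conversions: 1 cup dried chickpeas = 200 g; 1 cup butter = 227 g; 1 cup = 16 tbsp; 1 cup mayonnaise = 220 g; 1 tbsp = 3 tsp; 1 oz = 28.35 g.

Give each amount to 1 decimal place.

Scaling factor: 4/3.
arborio rice: 80 g × 4/3 ÷ 28.35 g/oz ≈ 3.8 oz
dried chickpeas: (2 tbsp + 2 tsp = 8/3 tbsp) × 4/3 ÷ 16 tbsp/cup × 200 g/cup ≈ 44.4 g
mayonnaise: 8 oz × 4/3 × 28.35 g/oz ÷ 220 g/cup ≈ 1.4 cup
butter: (1 cup + 1 tbsp = 1.0625 cup) × 4/3 × 227 g/cup ≈ 321.6 g

arborio rice: 3.8 oz; dried chickpeas: 44.4 g; mayonnaise: 1.4 cup; butter: 321.6 g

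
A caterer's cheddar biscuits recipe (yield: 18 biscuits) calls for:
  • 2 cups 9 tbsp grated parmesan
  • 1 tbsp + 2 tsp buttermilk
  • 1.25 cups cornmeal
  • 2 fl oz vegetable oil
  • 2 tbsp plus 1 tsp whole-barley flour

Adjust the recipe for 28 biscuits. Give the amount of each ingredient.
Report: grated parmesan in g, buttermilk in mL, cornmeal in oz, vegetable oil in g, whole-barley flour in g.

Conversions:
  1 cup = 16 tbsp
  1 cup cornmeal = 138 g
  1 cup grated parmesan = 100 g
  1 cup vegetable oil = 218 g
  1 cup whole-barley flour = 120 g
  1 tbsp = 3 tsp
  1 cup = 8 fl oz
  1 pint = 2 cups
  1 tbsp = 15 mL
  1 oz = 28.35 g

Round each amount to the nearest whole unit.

grated parmesan: 399 g; buttermilk: 39 mL; cornmeal: 9 oz; vegetable oil: 85 g; whole-barley flour: 27 g

Scaling factor: 28/18 = 14/9.
grated parmesan: (2 cup + 9 tbsp = 2.5625 cup) × 14/9 × 100 g/cup ≈ 399 g
buttermilk: (1 tbsp + 2 tsp = 5/3 tbsp) × 14/9 × 15 mL/tbsp ≈ 39 mL
cornmeal: 1.25 cup × 14/9 × 138 g/cup ÷ 28.35 g/oz ≈ 9 oz
vegetable oil: 2 fl oz × 14/9 ÷ 8 fl oz/cup × 218 g/cup ≈ 85 g
whole-barley flour: (2 tbsp + 1 tsp = 7/3 tbsp) × 14/9 ÷ 16 tbsp/cup × 120 g/cup ≈ 27 g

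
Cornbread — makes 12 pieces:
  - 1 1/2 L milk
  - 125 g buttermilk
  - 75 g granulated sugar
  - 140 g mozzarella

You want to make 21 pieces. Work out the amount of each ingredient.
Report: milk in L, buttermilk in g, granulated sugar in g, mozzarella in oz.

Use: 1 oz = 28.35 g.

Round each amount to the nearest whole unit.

milk: 3 L; buttermilk: 219 g; granulated sugar: 131 g; mozzarella: 9 oz

Scaling factor: 21/12 = 7/4 = 1.75.
milk: 1.5 L × 7/4 ≈ 3 L
buttermilk: 125 g × 7/4 ≈ 219 g
granulated sugar: 75 g × 7/4 ≈ 131 g
mozzarella: 140 g × 7/4 ÷ 28.35 g/oz ≈ 9 oz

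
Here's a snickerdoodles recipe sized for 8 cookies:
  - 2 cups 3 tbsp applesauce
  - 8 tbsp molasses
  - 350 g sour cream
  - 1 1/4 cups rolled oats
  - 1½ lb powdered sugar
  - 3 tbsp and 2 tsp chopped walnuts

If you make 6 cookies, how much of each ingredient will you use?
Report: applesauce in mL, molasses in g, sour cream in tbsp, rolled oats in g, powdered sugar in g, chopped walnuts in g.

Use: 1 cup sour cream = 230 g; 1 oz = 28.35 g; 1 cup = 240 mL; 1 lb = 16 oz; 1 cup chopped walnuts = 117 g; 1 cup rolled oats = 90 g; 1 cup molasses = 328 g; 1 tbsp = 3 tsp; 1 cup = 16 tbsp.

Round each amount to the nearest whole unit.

Scaling factor: 6/8 = 3/4 = 0.75.
applesauce: (2 cup + 3 tbsp = 2.1875 cup) × 3/4 × 240 mL/cup ≈ 394 mL
molasses: 8 tbsp × 3/4 ÷ 16 tbsp/cup × 328 g/cup = 123 g
sour cream: 350 g × 3/4 ÷ 230 g/cup × 16 tbsp/cup ≈ 18 tbsp
rolled oats: 1.25 cup × 3/4 × 90 g/cup ≈ 84 g
powdered sugar: 1.5 lb × 3/4 × 16 oz/lb × 28.35 g/oz ≈ 510 g
chopped walnuts: (3 tbsp + 2 tsp = 11/3 tbsp) × 3/4 ÷ 16 tbsp/cup × 117 g/cup ≈ 20 g

applesauce: 394 mL; molasses: 123 g; sour cream: 18 tbsp; rolled oats: 84 g; powdered sugar: 510 g; chopped walnuts: 20 g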